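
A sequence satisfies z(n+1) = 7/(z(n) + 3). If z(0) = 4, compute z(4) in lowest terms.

133/85

z(1) = 7/(4 + 3) = 1.
z(2) = 7/(1 + 3) = 7/4.
z(3) = 7/(7/4 + 3) = 28/19.
z(4) = 7/(28/19 + 3) = 133/85.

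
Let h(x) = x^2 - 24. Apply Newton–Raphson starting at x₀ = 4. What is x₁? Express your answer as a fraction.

5

h'(x) = 2x.
h(4) = -8, h'(4) = 8, so x₁ = 4 - (-8)/8 = 5.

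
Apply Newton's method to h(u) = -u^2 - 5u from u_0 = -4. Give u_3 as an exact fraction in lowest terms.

h'(u) = -2u - 5.
h(-4) = 4, h'(-4) = 3, so u_1 = (-4) - 4/3 = -16/3.
h(-16/3) = -16/9, h'(-16/3) = 17/3, so u_2 = (-16/3) - (-16/9)/(17/3) = -256/51.
h(-256/51) = -256/2601, h'(-256/51) = 257/51, so u_3 = (-256/51) - (-256/2601)/(257/51) = -65536/13107.

-65536/13107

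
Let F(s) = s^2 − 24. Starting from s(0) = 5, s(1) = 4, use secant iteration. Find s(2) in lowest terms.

F(5) = 1, F(4) = −8. s(2) = 4 − (−8)·(4 − 5)/((−8) − 1) = 44/9.

44/9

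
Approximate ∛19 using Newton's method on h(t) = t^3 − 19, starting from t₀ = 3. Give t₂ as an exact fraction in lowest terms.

1152011/431649

h'(t) = 3t^2.
h(3) = 8, h'(3) = 27, so t₁ = 3 − 8/27 = 73/27.
h(73/27) = 15040/19683, h'(73/27) = 5329/243, so t₂ = (73/27) − (15040/19683)/(5329/243) = 1152011/431649.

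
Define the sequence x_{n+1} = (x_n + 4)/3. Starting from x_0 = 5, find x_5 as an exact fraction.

x_1 = (5 + 4)/3 = 3.
x_2 = (3 + 4)/3 = 7/3.
x_3 = ((7/3) + 4)/3 = 19/9.
x_4 = ((19/9) + 4)/3 = 55/27.
x_5 = ((55/27) + 4)/3 = 163/81.

163/81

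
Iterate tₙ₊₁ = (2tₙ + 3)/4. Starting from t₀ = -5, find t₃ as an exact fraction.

t₁ = (2·(-5) + 3)/4 = -7/4.
t₂ = (2·(-7/4) + 3)/4 = -1/8.
t₃ = (2·(-1/8) + 3)/4 = 11/16.

11/16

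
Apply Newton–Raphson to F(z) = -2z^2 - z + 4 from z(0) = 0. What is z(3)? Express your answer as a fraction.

F'(z) = -4z - 1.
F(0) = 4, F'(0) = -1, so z(1) = 0 - 4/(-1) = 4.
F(4) = -32, F'(4) = -17, so z(2) = 4 - (-32)/(-17) = 36/17.
F(36/17) = -2048/289, F'(36/17) = -161/17, so z(3) = (36/17) - (-2048/289)/(-161/17) = 3748/2737.

3748/2737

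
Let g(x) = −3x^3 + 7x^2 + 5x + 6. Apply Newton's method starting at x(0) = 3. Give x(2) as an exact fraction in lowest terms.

2278812/738905

g'(x) = −9x^2 + 14x + 5.
g(3) = 3, g'(3) = −34, so x(1) = 3 − 3/(−34) = 105/34.
g(105/34) = −6201/39304, g'(105/34) = −43465/1156, so x(2) = (105/34) − (−6201/39304)/(−43465/1156) = 2278812/738905.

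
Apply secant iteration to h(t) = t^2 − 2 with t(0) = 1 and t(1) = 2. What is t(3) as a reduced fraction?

7/5

h(1) = −1, h(2) = 2. t(2) = 2 − 2·(2 − 1)/(2 − (−1)) = 4/3.
h(2) = 2, h(4/3) = −2/9. t(3) = (4/3) − (−2/9)·((4/3) − 2)/((−2/9) − 2) = 7/5.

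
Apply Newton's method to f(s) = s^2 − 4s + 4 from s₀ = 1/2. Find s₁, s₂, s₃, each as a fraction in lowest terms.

f'(s) = 2s − 4.
f(1/2) = 9/4, f'(1/2) = −3, so s₁ = (1/2) − (9/4)/(−3) = 5/4.
f(5/4) = 9/16, f'(5/4) = −3/2, so s₂ = (5/4) − (9/16)/(−3/2) = 13/8.
f(13/8) = 9/64, f'(13/8) = −3/4, so s₃ = (13/8) − (9/64)/(−3/4) = 29/16.

s₁ = 5/4, s₂ = 13/8, s₃ = 29/16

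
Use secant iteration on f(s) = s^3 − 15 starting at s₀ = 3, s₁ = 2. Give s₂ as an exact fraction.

f(3) = 12, f(2) = −7. s₂ = 2 − (−7)·(2 − 3)/((−7) − 12) = 45/19.

45/19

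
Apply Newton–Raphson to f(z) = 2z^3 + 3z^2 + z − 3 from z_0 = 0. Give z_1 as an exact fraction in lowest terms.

3

f'(z) = 6z^2 + 6z + 1.
f(0) = −3, f'(0) = 1, so z_1 = 0 − (−3)/1 = 3.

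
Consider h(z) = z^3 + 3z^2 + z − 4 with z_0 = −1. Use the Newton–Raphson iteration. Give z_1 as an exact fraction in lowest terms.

−5/2

h'(z) = 3z^2 + 6z + 1.
h(−1) = −3, h'(−1) = −2, so z_1 = (−1) − (−3)/(−2) = −5/2.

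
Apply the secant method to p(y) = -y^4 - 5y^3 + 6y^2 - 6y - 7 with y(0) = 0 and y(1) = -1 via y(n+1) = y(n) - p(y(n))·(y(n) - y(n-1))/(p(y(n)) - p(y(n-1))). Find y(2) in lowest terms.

-7/16

p(0) = -7, p(-1) = 9. y(2) = (-1) - 9·((-1) - 0)/(9 - (-7)) = -7/16.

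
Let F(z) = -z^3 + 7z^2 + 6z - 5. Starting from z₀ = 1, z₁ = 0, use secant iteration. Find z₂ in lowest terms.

5/12

F(1) = 7, F(0) = -5. z₂ = 0 - (-5)·(0 - 1)/((-5) - 7) = 5/12.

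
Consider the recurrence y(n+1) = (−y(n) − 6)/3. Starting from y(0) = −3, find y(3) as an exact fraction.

y(1) = (−(−3) − 6)/3 = −1.
y(2) = (−(−1) − 6)/3 = −5/3.
y(3) = (−(−5/3) − 6)/3 = −13/9.

−13/9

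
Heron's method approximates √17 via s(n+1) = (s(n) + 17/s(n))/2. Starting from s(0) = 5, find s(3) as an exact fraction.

s(1) = (5 + 17/5)/2 = 21/5.
s(2) = (21/5 + 17/(21/5))/2 = 433/105.
s(3) = (433/105 + 17/(433/105))/2 = 187457/45465.

187457/45465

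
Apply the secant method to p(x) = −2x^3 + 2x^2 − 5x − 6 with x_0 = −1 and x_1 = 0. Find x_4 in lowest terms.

p(−1) = 3, p(0) = −6. x_2 = 0 − (−6)·(0 − (−1))/((−6) − 3) = −2/3.
p(0) = −6, p(−2/3) = −32/27. x_3 = (−2/3) − (−32/27)·((−2/3) − 0)/((−32/27) − (−6)) = −54/65.
p(−2/3) = −32/27, p(−54/65) = 187008/274625. x_4 = (−54/65) − (187008/274625)·((−54/65) − (−2/3))/((187008/274625) − (−32/27)) = −333342/432413.

−333342/432413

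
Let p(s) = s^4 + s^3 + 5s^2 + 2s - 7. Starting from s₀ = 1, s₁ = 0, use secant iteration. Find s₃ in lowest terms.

5103/5077

p(1) = 2, p(0) = -7. s₂ = 0 - (-7)·(0 - 1)/((-7) - 2) = 7/9.
p(0) = -7, p(7/9) = -10388/6561. s₃ = (7/9) - (-10388/6561)·((7/9) - 0)/((-10388/6561) - (-7)) = 5103/5077.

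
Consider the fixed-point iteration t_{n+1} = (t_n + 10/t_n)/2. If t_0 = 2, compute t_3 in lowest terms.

t_1 = (2 + 10/2)/2 = 7/2.
t_2 = (7/2 + 10/(7/2))/2 = 89/28.
t_3 = (89/28 + 10/(89/28))/2 = 15761/4984.

15761/4984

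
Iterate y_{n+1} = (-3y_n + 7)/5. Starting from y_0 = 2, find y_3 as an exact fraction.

79/125

y_1 = (-3·2 + 7)/5 = 1/5.
y_2 = (-3·(1/5) + 7)/5 = 32/25.
y_3 = (-3·(32/25) + 7)/5 = 79/125.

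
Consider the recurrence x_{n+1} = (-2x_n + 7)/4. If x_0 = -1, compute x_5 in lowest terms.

x_1 = (-2·(-1) + 7)/4 = 9/4.
x_2 = (-2·(9/4) + 7)/4 = 5/8.
x_3 = (-2·(5/8) + 7)/4 = 23/16.
x_4 = (-2·(23/16) + 7)/4 = 33/32.
x_5 = (-2·(33/32) + 7)/4 = 79/64.

79/64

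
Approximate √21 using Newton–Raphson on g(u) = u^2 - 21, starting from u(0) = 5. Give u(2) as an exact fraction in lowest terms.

g'(u) = 2u.
g(5) = 4, g'(5) = 10, so u(1) = 5 - 4/10 = 23/5.
g(23/5) = 4/25, g'(23/5) = 46/5, so u(2) = (23/5) - (4/25)/(46/5) = 527/115.

527/115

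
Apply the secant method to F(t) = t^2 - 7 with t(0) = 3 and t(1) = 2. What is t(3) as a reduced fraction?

61/23

F(3) = 2, F(2) = -3. t(2) = 2 - (-3)·(2 - 3)/((-3) - 2) = 13/5.
F(2) = -3, F(13/5) = -6/25. t(3) = (13/5) - (-6/25)·((13/5) - 2)/((-6/25) - (-3)) = 61/23.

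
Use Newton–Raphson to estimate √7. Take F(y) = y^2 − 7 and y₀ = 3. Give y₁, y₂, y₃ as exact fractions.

F'(y) = 2y.
F(3) = 2, F'(3) = 6, so y₁ = 3 − 2/6 = 8/3.
F(8/3) = 1/9, F'(8/3) = 16/3, so y₂ = (8/3) − (1/9)/(16/3) = 127/48.
F(127/48) = 1/2304, F'(127/48) = 127/24, so y₃ = (127/48) − (1/2304)/(127/24) = 32257/12192.

y₁ = 8/3, y₂ = 127/48, y₃ = 32257/12192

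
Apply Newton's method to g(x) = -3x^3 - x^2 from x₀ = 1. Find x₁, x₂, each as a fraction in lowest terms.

g'(x) = -9x^2 - 2x.
g(1) = -4, g'(1) = -11, so x₁ = 1 - (-4)/(-11) = 7/11.
g(7/11) = -1568/1331, g'(7/11) = -595/121, so x₂ = (7/11) - (-1568/1331)/(-595/121) = 371/935.

x₁ = 7/11, x₂ = 371/935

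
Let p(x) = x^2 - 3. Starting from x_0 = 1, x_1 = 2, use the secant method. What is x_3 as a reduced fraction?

19/11

p(1) = -2, p(2) = 1. x_2 = 2 - 1·(2 - 1)/(1 - (-2)) = 5/3.
p(2) = 1, p(5/3) = -2/9. x_3 = (5/3) - (-2/9)·((5/3) - 2)/((-2/9) - 1) = 19/11.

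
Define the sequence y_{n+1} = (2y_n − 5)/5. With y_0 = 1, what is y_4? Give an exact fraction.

y_1 = (2·1 − 5)/5 = −3/5.
y_2 = (2·(−3/5) − 5)/5 = −31/25.
y_3 = (2·(−31/25) − 5)/5 = −187/125.
y_4 = (2·(−187/125) − 5)/5 = −999/625.

−999/625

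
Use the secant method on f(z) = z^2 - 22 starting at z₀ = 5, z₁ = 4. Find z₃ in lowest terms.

61/13

f(5) = 3, f(4) = -6. z₂ = 4 - (-6)·(4 - 5)/((-6) - 3) = 14/3.
f(4) = -6, f(14/3) = -2/9. z₃ = (14/3) - (-2/9)·((14/3) - 4)/((-2/9) - (-6)) = 61/13.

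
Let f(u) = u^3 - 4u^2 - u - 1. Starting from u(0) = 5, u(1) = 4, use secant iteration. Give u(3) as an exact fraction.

f(5) = 19, f(4) = -5. u(2) = 4 - (-5)·(4 - 5)/((-5) - 19) = 101/24.
f(4) = -5, f(101/24) = -20995/13824. u(3) = (101/24) - (-20995/13824)·((101/24) - 4)/((-20995/13824) - (-5)) = 8276/1925.

8276/1925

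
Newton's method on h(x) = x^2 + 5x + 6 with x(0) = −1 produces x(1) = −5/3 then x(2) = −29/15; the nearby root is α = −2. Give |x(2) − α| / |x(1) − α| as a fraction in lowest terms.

x(1) − α = −5/3 − (−2) = −5/3 + 2 = 1/3, so |x(1) − α| = 1/3.
x(2) − α = −29/15 − (−2) = −29/15 + 2 = 1/15, so |x(2) − α| = 1/15.
Ratio = (1/15) / (1/3) = 1/5.

1/5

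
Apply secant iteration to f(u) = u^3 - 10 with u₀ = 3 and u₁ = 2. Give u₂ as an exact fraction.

40/19

f(3) = 17, f(2) = -2. u₂ = 2 - (-2)·(2 - 3)/((-2) - 17) = 40/19.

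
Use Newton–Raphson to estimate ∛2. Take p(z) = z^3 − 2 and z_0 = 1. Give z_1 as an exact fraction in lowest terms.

4/3

p'(z) = 3z^2.
p(1) = −1, p'(1) = 3, so z_1 = 1 − (−1)/3 = 4/3.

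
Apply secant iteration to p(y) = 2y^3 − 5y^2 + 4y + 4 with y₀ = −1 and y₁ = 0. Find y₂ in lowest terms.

p(−1) = −7, p(0) = 4. y₂ = 0 − 4·(0 − (−1))/(4 − (−7)) = −4/11.

−4/11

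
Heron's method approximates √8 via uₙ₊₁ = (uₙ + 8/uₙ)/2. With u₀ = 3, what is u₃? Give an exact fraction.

u₁ = (3 + 8/3)/2 = 17/6.
u₂ = (17/6 + 8/(17/6))/2 = 577/204.
u₃ = (577/204 + 8/(577/204))/2 = 665857/235416.

665857/235416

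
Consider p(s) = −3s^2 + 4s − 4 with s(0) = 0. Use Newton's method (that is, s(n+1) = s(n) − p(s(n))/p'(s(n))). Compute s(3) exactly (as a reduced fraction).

p'(s) = −6s + 4.
p(0) = −4, p'(0) = 4, so s(1) = 0 − (−4)/4 = 1.
p(1) = −3, p'(1) = −2, so s(2) = 1 − (−3)/(−2) = −1/2.
p(−1/2) = −27/4, p'(−1/2) = 7, so s(3) = (−1/2) − (−27/4)/7 = 13/28.

13/28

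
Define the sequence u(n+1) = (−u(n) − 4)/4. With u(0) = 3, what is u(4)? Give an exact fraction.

u(1) = (−3 − 4)/4 = −7/4.
u(2) = (−(−7/4) − 4)/4 = −9/16.
u(3) = (−(−9/16) − 4)/4 = −55/64.
u(4) = (−(−55/64) − 4)/4 = −201/256.

−201/256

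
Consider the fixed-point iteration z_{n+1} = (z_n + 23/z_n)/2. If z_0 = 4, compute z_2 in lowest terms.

z_1 = (4 + 23/4)/2 = 39/8.
z_2 = (39/8 + 23/(39/8))/2 = 2993/624.

2993/624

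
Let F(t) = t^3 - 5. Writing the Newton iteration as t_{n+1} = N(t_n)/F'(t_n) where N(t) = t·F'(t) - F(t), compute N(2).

F'(t) = 3t^2.
N(t) = t·F'(t) - F(t) = t·(3t^2) - (t^3 - 5) = 2t^3 + 5.
N(2) = 21.

21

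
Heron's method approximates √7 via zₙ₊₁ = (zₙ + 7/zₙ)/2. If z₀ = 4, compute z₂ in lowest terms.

977/368

z₁ = (4 + 7/4)/2 = 23/8.
z₂ = (23/8 + 7/(23/8))/2 = 977/368.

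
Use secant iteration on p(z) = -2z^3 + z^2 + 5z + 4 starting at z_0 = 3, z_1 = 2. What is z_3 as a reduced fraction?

823/387

p(3) = -26, p(2) = 2. z_2 = 2 - 2·(2 - 3)/(2 - (-26)) = 29/14.
p(2) = 2, p(29/14) = 299/343. z_3 = (29/14) - (299/343)·((29/14) - 2)/((299/343) - 2) = 823/387.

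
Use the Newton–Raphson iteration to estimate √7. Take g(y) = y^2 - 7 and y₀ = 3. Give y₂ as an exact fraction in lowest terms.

127/48

g'(y) = 2y.
g(3) = 2, g'(3) = 6, so y₁ = 3 - 2/6 = 8/3.
g(8/3) = 1/9, g'(8/3) = 16/3, so y₂ = (8/3) - (1/9)/(16/3) = 127/48.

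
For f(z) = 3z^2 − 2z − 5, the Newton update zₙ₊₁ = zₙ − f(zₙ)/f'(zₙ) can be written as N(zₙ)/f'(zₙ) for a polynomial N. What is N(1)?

8

f'(z) = 6z − 2.
N(z) = z·f'(z) − f(z) = z·(6z − 2) − (3z^2 − 2z − 5) = 3z^2 + 5.
N(1) = 8.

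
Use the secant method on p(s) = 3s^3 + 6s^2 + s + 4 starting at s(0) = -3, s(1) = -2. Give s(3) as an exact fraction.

-5830/2719

p(-3) = -26, p(-2) = 2. s(2) = (-2) - 2·((-2) - (-3))/(2 - (-26)) = -29/14.
p(-2) = 2, p(-29/14) = 2769/2744. s(3) = (-29/14) - (2769/2744)·((-29/14) - (-2))/((2769/2744) - 2) = -5830/2719.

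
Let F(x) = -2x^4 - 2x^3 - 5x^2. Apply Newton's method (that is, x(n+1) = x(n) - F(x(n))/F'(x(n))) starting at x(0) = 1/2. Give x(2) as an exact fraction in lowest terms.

67473/444320

F'(x) = -8x^3 - 6x^2 - 10x.
F(1/2) = -13/8, F'(1/2) = -15/2, so x(1) = (1/2) - (-13/8)/(-15/2) = 17/60.
F(17/60) = -2979301/6480000, F'(17/60) = -47209/13500, so x(2) = (17/60) - (-2979301/6480000)/(-47209/13500) = 67473/444320.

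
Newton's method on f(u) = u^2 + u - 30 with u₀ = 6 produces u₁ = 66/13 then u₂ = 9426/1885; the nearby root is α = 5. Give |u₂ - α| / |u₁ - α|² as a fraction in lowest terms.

13/145

u₁ - α = 66/13 - 5 = 1/13, so |u₁ - α| = 1/13.
u₂ - α = 9426/1885 - 5 = 1/1885, so |u₂ - α| = 1/1885.
|u₁ - α|² = 1/169.
Ratio = (1/1885) / (1/169) = 13/145.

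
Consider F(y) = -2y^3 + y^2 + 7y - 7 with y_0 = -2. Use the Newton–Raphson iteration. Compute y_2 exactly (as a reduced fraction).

F'(y) = -6y^2 + 2y + 7.
F(-2) = -1, F'(-2) = -21, so y_1 = (-2) - (-1)/(-21) = -43/21.
F(-43/21) = 275/9261, F'(-43/21) = -3271/147, so y_2 = (-43/21) - (275/9261)/(-3271/147) = -421684/206073.

-421684/206073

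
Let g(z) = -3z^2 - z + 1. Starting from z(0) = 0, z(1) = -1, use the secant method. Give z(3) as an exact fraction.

-5/7

g(0) = 1, g(-1) = -1. z(2) = (-1) - (-1)·((-1) - 0)/((-1) - 1) = -1/2.
g(-1) = -1, g(-1/2) = 3/4. z(3) = (-1/2) - (3/4)·((-1/2) - (-1))/((3/4) - (-1)) = -5/7.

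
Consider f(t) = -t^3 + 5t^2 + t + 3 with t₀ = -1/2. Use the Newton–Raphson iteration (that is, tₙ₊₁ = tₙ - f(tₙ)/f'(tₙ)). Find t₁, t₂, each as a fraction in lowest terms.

t₁ = 6/19, t₂ = -17589/26467

f'(t) = -3t^2 + 10t + 1.
f(-1/2) = 31/8, f'(-1/2) = -19/4, so t₁ = (-1/2) - (31/8)/(-19/4) = 6/19.
f(6/19) = 25947/6859, f'(6/19) = 1393/361, so t₂ = (6/19) - (25947/6859)/(1393/361) = -17589/26467.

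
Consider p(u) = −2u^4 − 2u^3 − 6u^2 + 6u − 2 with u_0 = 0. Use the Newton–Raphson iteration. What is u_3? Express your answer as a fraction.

p'(u) = −8u^3 − 6u^2 − 12u + 6.
p(0) = −2, p'(0) = 6, so u_1 = 0 − (−2)/6 = 1/3.
p(1/3) = −62/81, p'(1/3) = 28/27, so u_2 = (1/3) − (−62/81)/(28/27) = 15/14.
p(15/14) = −145111/19208, p'(15/14) = −16179/686, so u_3 = (15/14) − (−145111/19208)/(−16179/686) = 340259/453012.

340259/453012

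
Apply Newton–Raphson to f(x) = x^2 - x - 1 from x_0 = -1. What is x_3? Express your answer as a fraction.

-610/987

f'(x) = 2x - 1.
f(-1) = 1, f'(-1) = -3, so x_1 = (-1) - 1/(-3) = -2/3.
f(-2/3) = 1/9, f'(-2/3) = -7/3, so x_2 = (-2/3) - (1/9)/(-7/3) = -13/21.
f(-13/21) = 1/441, f'(-13/21) = -47/21, so x_3 = (-13/21) - (1/441)/(-47/21) = -610/987.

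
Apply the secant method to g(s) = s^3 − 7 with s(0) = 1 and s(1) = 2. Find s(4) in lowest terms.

99535299/52030837

g(1) = −6, g(2) = 1. s(2) = 2 − 1·(2 − 1)/(1 − (−6)) = 13/7.
g(2) = 1, g(13/7) = −204/343. s(3) = (13/7) − (−204/343)·((13/7) − 2)/((−204/343) − 1) = 1045/547.
g(13/7) = −204/343, g(1045/547) = −4505136/163667323. s(4) = (1045/547) − (−4505136/163667323)·((1045/547) − (13/7))/((−4505136/163667323) − (−204/343)) = 99535299/52030837.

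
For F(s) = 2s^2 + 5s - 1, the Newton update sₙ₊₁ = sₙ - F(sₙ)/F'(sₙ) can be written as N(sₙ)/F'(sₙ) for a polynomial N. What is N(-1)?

3

F'(s) = 4s + 5.
N(s) = s·F'(s) - F(s) = s·(4s + 5) - (2s^2 + 5s - 1) = 2s^2 + 1.
N(-1) = 3.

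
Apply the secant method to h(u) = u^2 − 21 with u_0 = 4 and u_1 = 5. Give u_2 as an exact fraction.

41/9

h(4) = −5, h(5) = 4. u_2 = 5 − 4·(5 − 4)/(4 − (−5)) = 41/9.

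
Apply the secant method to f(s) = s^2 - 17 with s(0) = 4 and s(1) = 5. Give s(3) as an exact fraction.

169/41

f(4) = -1, f(5) = 8. s(2) = 5 - 8·(5 - 4)/(8 - (-1)) = 37/9.
f(5) = 8, f(37/9) = -8/81. s(3) = (37/9) - (-8/81)·((37/9) - 5)/((-8/81) - 8) = 169/41.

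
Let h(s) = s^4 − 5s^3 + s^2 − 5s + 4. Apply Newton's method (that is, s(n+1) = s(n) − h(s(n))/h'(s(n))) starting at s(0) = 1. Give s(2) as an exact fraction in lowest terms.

h'(s) = 4s^3 − 15s^2 + 2s − 5.
h(1) = −4, h'(1) = −14, so s(1) = 1 − (−4)/(−14) = 5/7.
h(5/7) = −1496/2401, h'(5/7) = −3350/343, so s(2) = (5/7) − (−1496/2401)/(−3350/343) = 7627/11725.

7627/11725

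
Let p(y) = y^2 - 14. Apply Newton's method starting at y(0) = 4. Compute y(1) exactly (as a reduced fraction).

p'(y) = 2y.
p(4) = 2, p'(4) = 8, so y(1) = 4 - 2/8 = 15/4.

15/4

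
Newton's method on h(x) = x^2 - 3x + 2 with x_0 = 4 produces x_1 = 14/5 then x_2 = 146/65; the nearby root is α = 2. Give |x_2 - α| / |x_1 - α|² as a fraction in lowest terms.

x_1 - α = 14/5 - 2 = 4/5, so |x_1 - α| = 4/5.
x_2 - α = 146/65 - 2 = 16/65, so |x_2 - α| = 16/65.
|x_1 - α|² = 16/25.
Ratio = (16/65) / (16/25) = 5/13.

5/13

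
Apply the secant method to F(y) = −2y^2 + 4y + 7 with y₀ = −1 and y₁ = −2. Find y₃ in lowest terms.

−19/17

F(−1) = 1, F(−2) = −9. y₂ = (−2) − (−9)·((−2) − (−1))/((−9) − 1) = −11/10.
F(−2) = −9, F(−11/10) = 9/50. y₃ = (−11/10) − (9/50)·((−11/10) − (−2))/((9/50) − (−9)) = −19/17.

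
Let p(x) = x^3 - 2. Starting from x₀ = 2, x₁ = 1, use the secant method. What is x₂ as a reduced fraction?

p(2) = 6, p(1) = -1. x₂ = 1 - (-1)·(1 - 2)/((-1) - 6) = 8/7.

8/7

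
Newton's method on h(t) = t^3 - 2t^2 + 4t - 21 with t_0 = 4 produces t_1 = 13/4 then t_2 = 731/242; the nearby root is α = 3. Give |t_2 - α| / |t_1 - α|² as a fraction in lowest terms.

40/121

t_1 - α = 13/4 - 3 = 1/4, so |t_1 - α| = 1/4.
t_2 - α = 731/242 - 3 = 5/242, so |t_2 - α| = 5/242.
|t_1 - α|² = 1/16.
Ratio = (5/242) / (1/16) = 40/121.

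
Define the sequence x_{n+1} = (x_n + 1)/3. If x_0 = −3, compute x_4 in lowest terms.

37/81

x_1 = ((−3) + 1)/3 = −2/3.
x_2 = ((−2/3) + 1)/3 = 1/9.
x_3 = ((1/9) + 1)/3 = 10/27.
x_4 = ((10/27) + 1)/3 = 37/81.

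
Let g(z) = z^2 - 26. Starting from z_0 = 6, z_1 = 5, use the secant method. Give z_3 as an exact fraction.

566/111

g(6) = 10, g(5) = -1. z_2 = 5 - (-1)·(5 - 6)/((-1) - 10) = 56/11.
g(5) = -1, g(56/11) = -10/121. z_3 = (56/11) - (-10/121)·((56/11) - 5)/((-10/121) - (-1)) = 566/111.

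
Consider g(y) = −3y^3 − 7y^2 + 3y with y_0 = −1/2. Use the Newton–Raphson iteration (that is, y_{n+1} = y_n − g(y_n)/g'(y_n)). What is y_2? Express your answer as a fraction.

g'(y) = −9y^2 − 14y + 3.
g(−1/2) = −23/8, g'(−1/2) = 31/4, so y_1 = (−1/2) − (−23/8)/(31/4) = −4/31.
g(−4/31) = −14812/29791, g'(−4/31) = 4475/961, so y_2 = (−4/31) − (−14812/29791)/(4475/961) = −3088/138725.

−3088/138725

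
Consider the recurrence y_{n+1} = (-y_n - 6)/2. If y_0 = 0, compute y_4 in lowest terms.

y_1 = (-0 - 6)/2 = -3.
y_2 = (-(-3) - 6)/2 = -3/2.
y_3 = (-(-3/2) - 6)/2 = -9/4.
y_4 = (-(-9/4) - 6)/2 = -15/8.

-15/8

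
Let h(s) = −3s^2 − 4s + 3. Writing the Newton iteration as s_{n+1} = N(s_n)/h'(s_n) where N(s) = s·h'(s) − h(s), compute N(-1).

h'(s) = −6s − 4.
N(s) = s·h'(s) − h(s) = s·(−6s − 4) − (−3s^2 − 4s + 3) = −3s^2 − 3.
N(-1) = −6.

−6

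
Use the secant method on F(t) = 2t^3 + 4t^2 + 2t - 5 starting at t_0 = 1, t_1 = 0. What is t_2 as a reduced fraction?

F(1) = 3, F(0) = -5. t_2 = 0 - (-5)·(0 - 1)/((-5) - 3) = 5/8.

5/8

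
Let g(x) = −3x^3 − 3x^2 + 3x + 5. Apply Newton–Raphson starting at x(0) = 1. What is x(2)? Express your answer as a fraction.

g'(x) = −9x^2 − 6x + 3.
g(1) = 2, g'(1) = −12, so x(1) = 1 − 2/(−12) = 7/6.
g(7/6) = −25/72, g'(7/6) = −65/4, so x(2) = (7/6) − (−25/72)/(−65/4) = 134/117.

134/117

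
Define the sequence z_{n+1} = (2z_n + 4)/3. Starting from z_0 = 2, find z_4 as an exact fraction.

292/81

z_1 = (2·2 + 4)/3 = 8/3.
z_2 = (2·(8/3) + 4)/3 = 28/9.
z_3 = (2·(28/9) + 4)/3 = 92/27.
z_4 = (2·(92/27) + 4)/3 = 292/81.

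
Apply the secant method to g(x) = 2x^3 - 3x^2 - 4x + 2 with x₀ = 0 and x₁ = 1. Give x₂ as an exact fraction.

2/5

g(0) = 2, g(1) = -3. x₂ = 1 - (-3)·(1 - 0)/((-3) - 2) = 2/5.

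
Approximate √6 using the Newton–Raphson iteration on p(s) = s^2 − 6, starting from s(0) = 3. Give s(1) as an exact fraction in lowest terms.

p'(s) = 2s.
p(3) = 3, p'(3) = 6, so s(1) = 3 − 3/6 = 5/2.

5/2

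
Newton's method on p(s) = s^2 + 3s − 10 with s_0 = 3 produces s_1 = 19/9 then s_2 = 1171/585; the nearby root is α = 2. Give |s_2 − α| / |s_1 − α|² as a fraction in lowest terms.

9/65

s_1 − α = 19/9 − 2 = 1/9, so |s_1 − α| = 1/9.
s_2 − α = 1171/585 − 2 = 1/585, so |s_2 − α| = 1/585.
|s_1 − α|² = 1/81.
Ratio = (1/585) / (1/81) = 9/65.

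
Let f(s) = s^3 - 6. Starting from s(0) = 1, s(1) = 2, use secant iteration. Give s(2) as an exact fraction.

f(1) = -5, f(2) = 2. s(2) = 2 - 2·(2 - 1)/(2 - (-5)) = 12/7.

12/7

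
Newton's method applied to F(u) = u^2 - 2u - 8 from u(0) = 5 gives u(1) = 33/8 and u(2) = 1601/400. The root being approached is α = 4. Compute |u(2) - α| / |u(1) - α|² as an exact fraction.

u(1) - α = 33/8 - 4 = 1/8, so |u(1) - α| = 1/8.
u(2) - α = 1601/400 - 4 = 1/400, so |u(2) - α| = 1/400.
|u(1) - α|² = 1/64.
Ratio = (1/400) / (1/64) = 4/25.

4/25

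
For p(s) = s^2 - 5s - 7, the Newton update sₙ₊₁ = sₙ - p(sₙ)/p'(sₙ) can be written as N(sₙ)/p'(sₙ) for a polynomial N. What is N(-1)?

8

p'(s) = 2s - 5.
N(s) = s·p'(s) - p(s) = s·(2s - 5) - (s^2 - 5s - 7) = s^2 + 7.
N(-1) = 8.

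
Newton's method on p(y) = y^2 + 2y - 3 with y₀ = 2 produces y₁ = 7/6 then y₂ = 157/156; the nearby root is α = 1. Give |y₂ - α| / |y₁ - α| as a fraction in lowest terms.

1/26

y₁ - α = 7/6 - 1 = 1/6, so |y₁ - α| = 1/6.
y₂ - α = 157/156 - 1 = 1/156, so |y₂ - α| = 1/156.
Ratio = (1/156) / (1/6) = 1/26.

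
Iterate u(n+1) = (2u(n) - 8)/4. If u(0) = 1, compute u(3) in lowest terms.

u(1) = (2·1 - 8)/4 = -3/2.
u(2) = (2·(-3/2) - 8)/4 = -11/4.
u(3) = (2·(-11/4) - 8)/4 = -27/8.

-27/8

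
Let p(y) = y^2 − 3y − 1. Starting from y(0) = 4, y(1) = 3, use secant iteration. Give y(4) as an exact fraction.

611/185

p(4) = 3, p(3) = −1. y(2) = 3 − (−1)·(3 − 4)/((−1) − 3) = 13/4.
p(3) = −1, p(13/4) = −3/16. y(3) = (13/4) − (−3/16)·((13/4) − 3)/((−3/16) − (−1)) = 43/13.
p(13/4) = −3/16, p(43/13) = 3/169. y(4) = (43/13) − (3/169)·((43/13) − (13/4))/((3/169) − (−3/16)) = 611/185.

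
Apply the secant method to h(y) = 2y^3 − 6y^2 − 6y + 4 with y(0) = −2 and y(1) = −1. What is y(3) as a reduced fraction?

−1262/1093

h(−2) = −24, h(−1) = 2. y(2) = (−1) − 2·((−1) − (−2))/(2 − (−24)) = −14/13.
h(−1) = 2, h(−14/13) = 2208/2197. y(3) = (−14/13) − (2208/2197)·((−14/13) − (−1))/((2208/2197) − 2) = −1262/1093.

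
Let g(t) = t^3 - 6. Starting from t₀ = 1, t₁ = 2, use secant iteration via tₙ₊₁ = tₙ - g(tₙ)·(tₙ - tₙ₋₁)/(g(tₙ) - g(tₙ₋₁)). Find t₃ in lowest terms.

g(1) = -5, g(2) = 2. t₂ = 2 - 2·(2 - 1)/(2 - (-5)) = 12/7.
g(2) = 2, g(12/7) = -330/343. t₃ = (12/7) - (-330/343)·((12/7) - 2)/((-330/343) - 2) = 459/254.

459/254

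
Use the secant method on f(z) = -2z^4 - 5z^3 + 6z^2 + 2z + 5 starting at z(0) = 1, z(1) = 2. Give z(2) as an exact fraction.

17/15

f(1) = 6, f(2) = -39. z(2) = 2 - (-39)·(2 - 1)/((-39) - 6) = 17/15.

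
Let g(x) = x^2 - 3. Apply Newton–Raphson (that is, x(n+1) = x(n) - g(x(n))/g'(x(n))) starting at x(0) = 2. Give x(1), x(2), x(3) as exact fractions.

x(1) = 7/4, x(2) = 97/56, x(3) = 18817/10864

g'(x) = 2x.
g(2) = 1, g'(2) = 4, so x(1) = 2 - 1/4 = 7/4.
g(7/4) = 1/16, g'(7/4) = 7/2, so x(2) = (7/4) - (1/16)/(7/2) = 97/56.
g(97/56) = 1/3136, g'(97/56) = 97/28, so x(3) = (97/56) - (1/3136)/(97/28) = 18817/10864.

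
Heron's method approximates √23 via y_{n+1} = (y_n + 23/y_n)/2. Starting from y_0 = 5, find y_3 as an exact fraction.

y_1 = (5 + 23/5)/2 = 24/5.
y_2 = (24/5 + 23/(24/5))/2 = 1151/240.
y_3 = (1151/240 + 23/(1151/240))/2 = 2649601/552480.

2649601/552480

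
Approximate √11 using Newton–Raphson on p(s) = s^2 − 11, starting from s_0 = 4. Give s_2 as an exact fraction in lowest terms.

1433/432

p'(s) = 2s.
p(4) = 5, p'(4) = 8, so s_1 = 4 − 5/8 = 27/8.
p(27/8) = 25/64, p'(27/8) = 27/4, so s_2 = (27/8) − (25/64)/(27/4) = 1433/432.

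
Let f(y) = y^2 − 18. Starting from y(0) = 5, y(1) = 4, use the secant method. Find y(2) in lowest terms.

f(5) = 7, f(4) = −2. y(2) = 4 − (−2)·(4 − 5)/((−2) − 7) = 38/9.

38/9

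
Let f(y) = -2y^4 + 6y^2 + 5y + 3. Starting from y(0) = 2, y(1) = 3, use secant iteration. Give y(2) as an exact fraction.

39/19

f(2) = 5, f(3) = -90. y(2) = 3 - (-90)·(3 - 2)/((-90) - 5) = 39/19.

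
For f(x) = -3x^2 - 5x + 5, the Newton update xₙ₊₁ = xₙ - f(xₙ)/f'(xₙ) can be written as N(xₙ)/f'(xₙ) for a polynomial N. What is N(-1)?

f'(x) = -6x - 5.
N(x) = x·f'(x) - f(x) = x·(-6x - 5) - (-3x^2 - 5x + 5) = -3x^2 - 5.
N(-1) = -8.

-8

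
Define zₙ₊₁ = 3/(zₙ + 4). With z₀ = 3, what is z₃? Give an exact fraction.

93/145

z₁ = 3/(3 + 4) = 3/7.
z₂ = 3/(3/7 + 4) = 21/31.
z₃ = 3/(21/31 + 4) = 93/145.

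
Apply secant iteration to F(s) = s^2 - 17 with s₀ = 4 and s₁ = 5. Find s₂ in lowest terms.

F(4) = -1, F(5) = 8. s₂ = 5 - 8·(5 - 4)/(8 - (-1)) = 37/9.

37/9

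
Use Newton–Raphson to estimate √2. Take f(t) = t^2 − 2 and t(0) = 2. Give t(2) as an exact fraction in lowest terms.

f'(t) = 2t.
f(2) = 2, f'(2) = 4, so t(1) = 2 − 2/4 = 3/2.
f(3/2) = 1/4, f'(3/2) = 3, so t(2) = (3/2) − (1/4)/3 = 17/12.

17/12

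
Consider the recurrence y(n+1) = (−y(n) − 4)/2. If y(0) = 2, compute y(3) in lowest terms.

−7/4

y(1) = (−2 − 4)/2 = −3.
y(2) = (−(−3) − 4)/2 = −1/2.
y(3) = (−(−1/2) − 4)/2 = −7/4.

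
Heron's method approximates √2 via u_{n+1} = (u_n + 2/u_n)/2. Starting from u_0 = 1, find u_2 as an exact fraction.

17/12

u_1 = (1 + 2/1)/2 = 3/2.
u_2 = (3/2 + 2/(3/2))/2 = 17/12.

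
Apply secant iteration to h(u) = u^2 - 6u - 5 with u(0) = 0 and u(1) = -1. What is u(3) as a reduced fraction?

-20/27

h(0) = -5, h(-1) = 2. u(2) = (-1) - 2·((-1) - 0)/(2 - (-5)) = -5/7.
h(-1) = 2, h(-5/7) = -10/49. u(3) = (-5/7) - (-10/49)·((-5/7) - (-1))/((-10/49) - 2) = -20/27.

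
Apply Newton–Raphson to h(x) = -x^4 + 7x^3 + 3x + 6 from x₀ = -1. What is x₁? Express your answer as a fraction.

-23/28

h'(x) = -4x^3 + 21x^2 + 3.
h(-1) = -5, h'(-1) = 28, so x₁ = (-1) - (-5)/28 = -23/28.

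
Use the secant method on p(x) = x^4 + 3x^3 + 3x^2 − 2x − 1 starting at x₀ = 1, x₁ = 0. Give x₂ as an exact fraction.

p(1) = 4, p(0) = −1. x₂ = 0 − (−1)·(0 − 1)/((−1) − 4) = 1/5.

1/5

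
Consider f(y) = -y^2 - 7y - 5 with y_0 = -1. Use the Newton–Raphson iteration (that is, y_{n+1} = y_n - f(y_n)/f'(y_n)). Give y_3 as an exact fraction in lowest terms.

f'(y) = -2y - 7.
f(-1) = 1, f'(-1) = -5, so y_1 = (-1) - 1/(-5) = -4/5.
f(-4/5) = -1/25, f'(-4/5) = -27/5, so y_2 = (-4/5) - (-1/25)/(-27/5) = -109/135.
f(-109/135) = -1/18225, f'(-109/135) = -727/135, so y_3 = (-109/135) - (-1/18225)/(-727/135) = -79244/98145.

-79244/98145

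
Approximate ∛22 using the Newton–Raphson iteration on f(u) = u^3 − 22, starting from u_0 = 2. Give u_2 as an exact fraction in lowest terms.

f'(u) = 3u^2.
f(2) = −14, f'(2) = 12, so u_1 = 2 − (−14)/12 = 19/6.
f(19/6) = 2107/216, f'(19/6) = 361/12, so u_2 = (19/6) − (2107/216)/(361/12) = 9235/3249.

9235/3249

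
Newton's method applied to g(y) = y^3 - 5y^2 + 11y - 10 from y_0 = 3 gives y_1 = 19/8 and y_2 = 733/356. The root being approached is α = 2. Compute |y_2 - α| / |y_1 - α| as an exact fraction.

y_1 - α = 19/8 - 2 = 3/8, so |y_1 - α| = 3/8.
y_2 - α = 733/356 - 2 = 21/356, so |y_2 - α| = 21/356.
Ratio = (21/356) / (3/8) = 14/89.

14/89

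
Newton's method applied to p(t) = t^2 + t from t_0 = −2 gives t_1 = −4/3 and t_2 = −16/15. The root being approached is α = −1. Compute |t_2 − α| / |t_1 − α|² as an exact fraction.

3/5

t_1 − α = −4/3 − (−1) = −4/3 + 1 = −1/3, so |t_1 − α| = 1/3.
t_2 − α = −16/15 − (−1) = −16/15 + 1 = −1/15, so |t_2 − α| = 1/15.
|t_1 − α|² = 1/9.
Ratio = (1/15) / (1/9) = 3/5.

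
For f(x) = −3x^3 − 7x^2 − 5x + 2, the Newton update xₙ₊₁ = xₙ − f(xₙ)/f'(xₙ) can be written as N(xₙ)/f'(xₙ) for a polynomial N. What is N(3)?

−227

f'(x) = −9x^2 − 14x − 5.
N(x) = x·f'(x) − f(x) = x·(−9x^2 − 14x − 5) − (−3x^3 − 7x^2 − 5x + 2) = −6x^3 − 7x^2 − 2.
N(3) = −227.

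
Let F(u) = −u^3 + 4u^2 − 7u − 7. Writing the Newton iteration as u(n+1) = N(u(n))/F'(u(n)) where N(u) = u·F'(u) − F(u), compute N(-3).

F'(u) = −3u^2 + 8u − 7.
N(u) = u·F'(u) − F(u) = u·(−3u^2 + 8u − 7) − (−u^3 + 4u^2 − 7u − 7) = −2u^3 + 4u^2 + 7.
N(-3) = 97.

97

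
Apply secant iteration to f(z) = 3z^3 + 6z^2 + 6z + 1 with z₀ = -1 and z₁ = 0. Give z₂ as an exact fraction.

-1/3

f(-1) = -2, f(0) = 1. z₂ = 0 - 1·(0 - (-1))/(1 - (-2)) = -1/3.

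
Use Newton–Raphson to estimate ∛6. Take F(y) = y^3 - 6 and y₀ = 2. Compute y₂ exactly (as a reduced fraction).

F'(y) = 3y^2.
F(2) = 2, F'(2) = 12, so y₁ = 2 - 2/12 = 11/6.
F(11/6) = 35/216, F'(11/6) = 121/12, so y₂ = (11/6) - (35/216)/(121/12) = 1979/1089.

1979/1089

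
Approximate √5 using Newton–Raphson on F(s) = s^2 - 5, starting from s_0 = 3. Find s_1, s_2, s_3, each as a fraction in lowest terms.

s_1 = 7/3, s_2 = 47/21, s_3 = 2207/987

F'(s) = 2s.
F(3) = 4, F'(3) = 6, so s_1 = 3 - 4/6 = 7/3.
F(7/3) = 4/9, F'(7/3) = 14/3, so s_2 = (7/3) - (4/9)/(14/3) = 47/21.
F(47/21) = 4/441, F'(47/21) = 94/21, so s_3 = (47/21) - (4/441)/(94/21) = 2207/987.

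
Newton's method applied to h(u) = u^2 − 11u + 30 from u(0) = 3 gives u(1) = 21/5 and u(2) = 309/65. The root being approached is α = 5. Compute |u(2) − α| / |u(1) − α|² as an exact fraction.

u(1) − α = 21/5 − 5 = −4/5, so |u(1) − α| = 4/5.
u(2) − α = 309/65 − 5 = −16/65, so |u(2) − α| = 16/65.
|u(1) − α|² = 16/25.
Ratio = (16/65) / (16/25) = 5/13.

5/13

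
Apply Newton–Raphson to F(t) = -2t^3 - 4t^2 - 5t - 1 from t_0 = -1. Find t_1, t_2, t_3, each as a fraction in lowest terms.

t_1 = -1/3, t_2 = -19/81, t_3 = -441913/1835379

F'(t) = -6t^2 - 8t - 5.
F(-1) = 2, F'(-1) = -3, so t_1 = (-1) - 2/(-3) = -1/3.
F(-1/3) = 8/27, F'(-1/3) = -3, so t_2 = (-1/3) - (8/27)/(-3) = -19/81.
F(-19/81) = -11392/531441, F'(-19/81) = -7553/2187, so t_3 = (-19/81) - (-11392/531441)/(-7553/2187) = -441913/1835379.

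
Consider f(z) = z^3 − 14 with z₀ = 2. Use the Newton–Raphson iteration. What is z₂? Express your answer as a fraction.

181/75

f'(z) = 3z^2.
f(2) = −6, f'(2) = 12, so z₁ = 2 − (−6)/12 = 5/2.
f(5/2) = 13/8, f'(5/2) = 75/4, so z₂ = (5/2) − (13/8)/(75/4) = 181/75.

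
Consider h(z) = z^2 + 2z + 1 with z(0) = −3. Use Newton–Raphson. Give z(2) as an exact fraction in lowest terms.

h'(z) = 2z + 2.
h(−3) = 4, h'(−3) = −4, so z(1) = (−3) − 4/(−4) = −2.
h(−2) = 1, h'(−2) = −2, so z(2) = (−2) − 1/(−2) = −3/2.

−3/2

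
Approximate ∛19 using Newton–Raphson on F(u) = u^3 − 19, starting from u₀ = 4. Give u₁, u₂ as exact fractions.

F'(u) = 3u^2.
F(4) = 45, F'(4) = 48, so u₁ = 4 − 45/48 = 49/16.
F(49/16) = 39825/4096, F'(49/16) = 7203/256, so u₂ = (49/16) − (39825/4096)/(7203/256) = 52187/19208.

u₁ = 49/16, u₂ = 52187/19208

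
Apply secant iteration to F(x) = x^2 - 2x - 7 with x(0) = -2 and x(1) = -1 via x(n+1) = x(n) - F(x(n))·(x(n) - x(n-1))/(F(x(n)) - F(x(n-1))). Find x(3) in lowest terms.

F(-2) = 1, F(-1) = -4. x(2) = (-1) - (-4)·((-1) - (-2))/((-4) - 1) = -9/5.
F(-1) = -4, F(-9/5) = -4/25. x(3) = (-9/5) - (-4/25)·((-9/5) - (-1))/((-4/25) - (-4)) = -11/6.

-11/6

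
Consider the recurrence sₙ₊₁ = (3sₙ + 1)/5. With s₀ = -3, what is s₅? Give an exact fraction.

712/3125

s₁ = (3·(-3) + 1)/5 = -8/5.
s₂ = (3·(-8/5) + 1)/5 = -19/25.
s₃ = (3·(-19/25) + 1)/5 = -32/125.
s₄ = (3·(-32/125) + 1)/5 = 29/625.
s₅ = (3·(29/625) + 1)/5 = 712/3125.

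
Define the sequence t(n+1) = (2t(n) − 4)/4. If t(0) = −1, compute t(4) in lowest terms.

t(1) = (2·(−1) − 4)/4 = −3/2.
t(2) = (2·(−3/2) − 4)/4 = −7/4.
t(3) = (2·(−7/4) − 4)/4 = −15/8.
t(4) = (2·(−15/8) − 4)/4 = −31/16.

−31/16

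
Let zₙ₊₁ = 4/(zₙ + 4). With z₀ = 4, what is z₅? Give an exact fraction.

z₁ = 4/(4 + 4) = 1/2.
z₂ = 4/(1/2 + 4) = 8/9.
z₃ = 4/(8/9 + 4) = 9/11.
z₄ = 4/(9/11 + 4) = 44/53.
z₅ = 4/(44/53 + 4) = 53/64.

53/64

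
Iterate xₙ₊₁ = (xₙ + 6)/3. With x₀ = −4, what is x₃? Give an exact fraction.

x₁ = ((−4) + 6)/3 = 2/3.
x₂ = ((2/3) + 6)/3 = 20/9.
x₃ = ((20/9) + 6)/3 = 74/27.

74/27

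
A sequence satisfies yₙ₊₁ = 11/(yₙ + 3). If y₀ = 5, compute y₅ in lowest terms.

10604/5015

y₁ = 11/(5 + 3) = 11/8.
y₂ = 11/(11/8 + 3) = 88/35.
y₃ = 11/(88/35 + 3) = 385/193.
y₄ = 11/(385/193 + 3) = 2123/964.
y₅ = 11/(2123/964 + 3) = 10604/5015.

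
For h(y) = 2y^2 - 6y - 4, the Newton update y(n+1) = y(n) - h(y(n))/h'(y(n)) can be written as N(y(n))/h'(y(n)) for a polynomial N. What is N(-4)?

36

h'(y) = 4y - 6.
N(y) = y·h'(y) - h(y) = y·(4y - 6) - (2y^2 - 6y - 4) = 2y^2 + 4.
N(-4) = 36.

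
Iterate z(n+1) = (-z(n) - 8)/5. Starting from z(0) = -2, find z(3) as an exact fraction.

z(1) = (-(-2) - 8)/5 = -6/5.
z(2) = (-(-6/5) - 8)/5 = -34/25.
z(3) = (-(-34/25) - 8)/5 = -166/125.

-166/125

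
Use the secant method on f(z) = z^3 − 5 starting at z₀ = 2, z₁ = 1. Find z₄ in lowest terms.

f(2) = 3, f(1) = −4. z₂ = 1 − (−4)·(1 − 2)/((−4) − 3) = 11/7.
f(1) = −4, f(11/7) = −384/343. z₃ = (11/7) − (−384/343)·((11/7) − 1)/((−384/343) − (−4)) = 443/247.
f(11/7) = −384/343, f(443/247) = 11592192/15069223. z₄ = (443/247) − (11592192/15069223)·((443/247) − (11/7))/((11592192/15069223) − (−384/343)) = 14432773/8474569.

14432773/8474569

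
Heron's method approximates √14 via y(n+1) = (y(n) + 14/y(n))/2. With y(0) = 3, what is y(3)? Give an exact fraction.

y(1) = (3 + 14/3)/2 = 23/6.
y(2) = (23/6 + 14/(23/6))/2 = 1033/276.
y(3) = (1033/276 + 14/(1033/276))/2 = 2133553/570216.

2133553/570216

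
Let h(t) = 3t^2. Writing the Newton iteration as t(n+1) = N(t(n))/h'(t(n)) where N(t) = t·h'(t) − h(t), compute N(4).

48

h'(t) = 6t.
N(t) = t·h'(t) − h(t) = t·(6t) − (3t^2) = 3t^2.
N(4) = 48.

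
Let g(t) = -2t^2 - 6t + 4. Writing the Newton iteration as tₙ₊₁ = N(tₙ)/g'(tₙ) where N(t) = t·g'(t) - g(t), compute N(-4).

g'(t) = -4t - 6.
N(t) = t·g'(t) - g(t) = t·(-4t - 6) - (-2t^2 - 6t + 4) = -2t^2 - 4.
N(-4) = -36.

-36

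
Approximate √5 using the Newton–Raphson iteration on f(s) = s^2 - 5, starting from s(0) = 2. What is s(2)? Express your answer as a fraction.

f'(s) = 2s.
f(2) = -1, f'(2) = 4, so s(1) = 2 - (-1)/4 = 9/4.
f(9/4) = 1/16, f'(9/4) = 9/2, so s(2) = (9/4) - (1/16)/(9/2) = 161/72.

161/72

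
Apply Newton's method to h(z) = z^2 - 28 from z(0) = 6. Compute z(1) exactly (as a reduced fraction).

16/3

h'(z) = 2z.
h(6) = 8, h'(6) = 12, so z(1) = 6 - 8/12 = 16/3.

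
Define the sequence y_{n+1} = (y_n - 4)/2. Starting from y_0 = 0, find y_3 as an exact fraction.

-7/2

y_1 = (0 - 4)/2 = -2.
y_2 = ((-2) - 4)/2 = -3.
y_3 = ((-3) - 4)/2 = -7/2.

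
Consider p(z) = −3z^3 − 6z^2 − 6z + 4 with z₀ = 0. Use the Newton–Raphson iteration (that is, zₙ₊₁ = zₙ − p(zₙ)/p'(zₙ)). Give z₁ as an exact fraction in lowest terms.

2/3

p'(z) = −9z^2 − 12z − 6.
p(0) = 4, p'(0) = −6, so z₁ = 0 − 4/(−6) = 2/3.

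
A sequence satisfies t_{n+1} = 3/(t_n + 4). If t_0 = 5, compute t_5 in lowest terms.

849/1315

t_1 = 3/(5 + 4) = 1/3.
t_2 = 3/(1/3 + 4) = 9/13.
t_3 = 3/(9/13 + 4) = 39/61.
t_4 = 3/(39/61 + 4) = 183/283.
t_5 = 3/(183/283 + 4) = 849/1315.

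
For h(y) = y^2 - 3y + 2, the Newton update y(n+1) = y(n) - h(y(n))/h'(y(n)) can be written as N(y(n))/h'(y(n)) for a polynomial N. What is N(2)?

h'(y) = 2y - 3.
N(y) = y·h'(y) - h(y) = y·(2y - 3) - (y^2 - 3y + 2) = y^2 - 2.
N(2) = 2.

2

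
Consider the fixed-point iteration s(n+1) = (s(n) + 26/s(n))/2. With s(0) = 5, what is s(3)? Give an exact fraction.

s(1) = (5 + 26/5)/2 = 51/10.
s(2) = (51/10 + 26/(51/10))/2 = 5201/1020.
s(3) = (5201/1020 + 26/(5201/1020))/2 = 54100801/10610040.

54100801/10610040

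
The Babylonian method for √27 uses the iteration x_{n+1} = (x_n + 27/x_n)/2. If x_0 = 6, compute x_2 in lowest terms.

291/56

x_1 = (6 + 27/6)/2 = 21/4.
x_2 = (21/4 + 27/(21/4))/2 = 291/56.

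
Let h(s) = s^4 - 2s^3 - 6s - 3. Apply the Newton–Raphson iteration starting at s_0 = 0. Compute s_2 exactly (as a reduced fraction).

-59/128

h'(s) = 4s^3 - 6s^2 - 6.
h(0) = -3, h'(0) = -6, so s_1 = 0 - (-3)/(-6) = -1/2.
h(-1/2) = 5/16, h'(-1/2) = -8, so s_2 = (-1/2) - (5/16)/(-8) = -59/128.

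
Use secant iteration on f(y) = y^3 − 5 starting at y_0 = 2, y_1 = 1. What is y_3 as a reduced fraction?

f(2) = 3, f(1) = −4. y_2 = 1 − (−4)·(1 − 2)/((−4) − 3) = 11/7.
f(1) = −4, f(11/7) = −384/343. y_3 = (11/7) − (−384/343)·((11/7) − 1)/((−384/343) − (−4)) = 443/247.

443/247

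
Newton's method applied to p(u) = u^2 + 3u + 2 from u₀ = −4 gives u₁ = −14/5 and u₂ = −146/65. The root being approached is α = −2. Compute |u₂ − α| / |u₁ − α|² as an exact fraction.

u₁ − α = −14/5 − (−2) = −14/5 + 2 = −4/5, so |u₁ − α| = 4/5.
u₂ − α = −146/65 − (−2) = −146/65 + 2 = −16/65, so |u₂ − α| = 16/65.
|u₁ − α|² = 16/25.
Ratio = (16/65) / (16/25) = 5/13.

5/13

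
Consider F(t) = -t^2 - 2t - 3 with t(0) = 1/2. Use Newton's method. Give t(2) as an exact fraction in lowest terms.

-311/24

F'(t) = -2t - 2.
F(1/2) = -17/4, F'(1/2) = -3, so t(1) = (1/2) - (-17/4)/(-3) = -11/12.
F(-11/12) = -289/144, F'(-11/12) = -1/6, so t(2) = (-11/12) - (-289/144)/(-1/6) = -311/24.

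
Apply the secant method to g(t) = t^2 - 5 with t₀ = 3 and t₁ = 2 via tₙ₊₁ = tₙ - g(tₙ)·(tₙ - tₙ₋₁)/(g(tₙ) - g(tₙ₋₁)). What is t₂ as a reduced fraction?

g(3) = 4, g(2) = -1. t₂ = 2 - (-1)·(2 - 3)/((-1) - 4) = 11/5.

11/5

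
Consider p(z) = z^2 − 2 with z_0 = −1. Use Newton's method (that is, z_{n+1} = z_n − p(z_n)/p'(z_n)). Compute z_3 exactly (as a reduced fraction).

p'(z) = 2z.
p(−1) = −1, p'(−1) = −2, so z_1 = (−1) − (−1)/(−2) = −3/2.
p(−3/2) = 1/4, p'(−3/2) = −3, so z_2 = (−3/2) − (1/4)/(−3) = −17/12.
p(−17/12) = 1/144, p'(−17/12) = −17/6, so z_3 = (−17/12) − (1/144)/(−17/6) = −577/408.

−577/408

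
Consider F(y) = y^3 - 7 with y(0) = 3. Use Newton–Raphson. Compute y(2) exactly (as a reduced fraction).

F'(y) = 3y^2.
F(3) = 20, F'(3) = 27, so y(1) = 3 - 20/27 = 61/27.
F(61/27) = 89200/19683, F'(61/27) = 3721/243, so y(2) = (61/27) - (89200/19683)/(3721/243) = 591743/301401.

591743/301401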